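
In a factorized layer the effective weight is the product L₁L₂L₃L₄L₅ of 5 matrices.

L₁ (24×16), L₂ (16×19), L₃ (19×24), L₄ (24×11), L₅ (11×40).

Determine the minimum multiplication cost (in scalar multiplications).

23144

Adjacent pairs: L₁L₂ = 24·16·19 = 7296; L₂L₃ = 16·19·24 = 7296; L₃L₄ = 19·24·11 = 5016; L₄L₅ = 24·11·40 = 10560.
Length 3: L₁..L₃: k=1: 0+7296+24·16·24=16512; k=2: 7296+0+24·19·24=18240 → min 16512 | L₂..L₄: k=2: 0+5016+16·19·11=8360; k=3: 7296+0+16·24·11=11520 → min 8360 | L₃..L₅: k=3: 0+10560+19·24·40=28800; k=4: 5016+0+19·11·40=13376 → min 13376.
Length 4: L₁..L₄: k=1: 0+8360+24·16·11=12584; k=2: 7296+5016+24·19·11=17328; k=3: 16512+0+24·24·11=22848 → min 12584 | L₂..L₅: k=2: 0+13376+16·19·40=25536; k=3: 7296+10560+16·24·40=33216; k=4: 8360+0+16·11·40=15400 → min 15400.
Length 5: L₁..L₅: k=1: 0+15400+24·16·40=30760; k=2: 7296+13376+24·19·40=38912; k=3: 16512+10560+24·24·40=50112; k=4: 12584+0+24·11·40=23144 → min 23144.
Optimal order: ((L₁(L₂(L₃L₄)))L₅) with cost 23144.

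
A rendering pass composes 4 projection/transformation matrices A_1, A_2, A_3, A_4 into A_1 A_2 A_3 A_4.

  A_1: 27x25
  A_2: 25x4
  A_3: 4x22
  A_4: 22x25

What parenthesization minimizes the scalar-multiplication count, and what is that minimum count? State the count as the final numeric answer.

Adjacent pairs: A_1A_2 = 27·25·4 = 2700; A_2A_3 = 25·4·22 = 2200; A_3A_4 = 4·22·25 = 2200.
Length 3: A_1..A_3: k=1: 0+2200+27·25·22=17050; k=2: 2700+0+27·4·22=5076 → min 5076 | A_2..A_4: k=2: 0+2200+25·4·25=4700; k=3: 2200+0+25·22·25=15950 → min 4700.
Length 4: A_1..A_4: k=1: 0+4700+27·25·25=21575; k=2: 2700+2200+27·4·25=7600; k=3: 5076+0+27·22·25=19926 → min 7600.
Optimal parenthesization: ((A_1 A_2) (A_3 A_4)) with cost 7600.

7600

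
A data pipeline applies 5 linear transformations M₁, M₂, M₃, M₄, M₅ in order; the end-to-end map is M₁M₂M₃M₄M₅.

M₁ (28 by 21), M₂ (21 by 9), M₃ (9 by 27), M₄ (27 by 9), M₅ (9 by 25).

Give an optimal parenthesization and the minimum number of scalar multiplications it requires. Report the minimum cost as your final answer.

15480

Adjacent pairs: M₁M₂ = 28·21·9 = 5292; M₂M₃ = 21·9·27 = 5103; M₃M₄ = 9·27·9 = 2187; M₄M₅ = 27·9·25 = 6075.
Length 3: M₁..M₃: k=1: 0+5103+28·21·27=20979; k=2: 5292+0+28·9·27=12096 → min 12096 | M₂..M₄: k=2: 0+2187+21·9·9=3888; k=3: 5103+0+21·27·9=10206 → min 3888 | M₃..M₅: k=3: 0+6075+9·27·25=12150; k=4: 2187+0+9·9·25=4212 → min 4212.
Length 4: M₁..M₄: k=1: 0+3888+28·21·9=9180; k=2: 5292+2187+28·9·9=9747; k=3: 12096+0+28·27·9=18900 → min 9180 | M₂..M₅: k=2: 0+4212+21·9·25=8937; k=3: 5103+6075+21·27·25=25353; k=4: 3888+0+21·9·25=8613 → min 8613.
Length 5: M₁..M₅: k=1: 0+8613+28·21·25=23313; k=2: 5292+4212+28·9·25=15804; k=3: 12096+6075+28·27·25=37071; k=4: 9180+0+28·9·25=15480 → min 15480.
Optimal parenthesization: ((M₁(M₂(M₃M₄)))M₅) with cost 15480.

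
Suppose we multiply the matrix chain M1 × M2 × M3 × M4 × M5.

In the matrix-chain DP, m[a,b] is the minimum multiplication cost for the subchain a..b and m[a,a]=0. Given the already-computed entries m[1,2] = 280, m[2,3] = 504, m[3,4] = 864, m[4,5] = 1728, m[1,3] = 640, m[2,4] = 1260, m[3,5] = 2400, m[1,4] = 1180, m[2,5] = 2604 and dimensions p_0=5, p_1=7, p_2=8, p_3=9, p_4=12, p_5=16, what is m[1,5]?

m[1,5] = min over k∈[1,4] of m[1,k]+m[k+1,5]+p_{0}·p_k·p_{5}.
k=1: 0 + 2604 + 5·7·16 = 3164; k=2: 280 + 2400 + 5·8·16 = 3320; k=3: 640 + 1728 + 5·9·16 = 3088; k=4: 1180 + 0 + 5·12·16 = 2140.
Minimum: 2140 at k=4.

2140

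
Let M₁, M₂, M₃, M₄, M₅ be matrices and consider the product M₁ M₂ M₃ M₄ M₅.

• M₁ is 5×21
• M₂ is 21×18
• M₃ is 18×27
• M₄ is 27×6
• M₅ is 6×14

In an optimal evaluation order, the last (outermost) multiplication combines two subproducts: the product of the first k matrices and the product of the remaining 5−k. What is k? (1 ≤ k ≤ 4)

4

Adjacent pairs: M₁M₂ = 5·21·18 = 1890; M₂M₃ = 21·18·27 = 10206; M₃M₄ = 18·27·6 = 2916; M₄M₅ = 27·6·14 = 2268.
Length 3: M₁..M₃: k=1: 0+10206+5·21·27=13041; k=2: 1890+0+5·18·27=4320 → min 4320 | M₂..M₄: k=2: 0+2916+21·18·6=5184; k=3: 10206+0+21·27·6=13608 → min 5184 | M₃..M₅: k=3: 0+2268+18·27·14=9072; k=4: 2916+0+18·6·14=4428 → min 4428.
Length 4: M₁..M₄: k=1: 0+5184+5·21·6=5814; k=2: 1890+2916+5·18·6=5346; k=3: 4320+0+5·27·6=5130 → min 5130 | M₂..M₅: k=2: 0+4428+21·18·14=9720; k=3: 10206+2268+21·27·14=20412; k=4: 5184+0+21·6·14=6948 → min 6948.
Top-level splits: k=1: (M₁..M₁)·(M₂..M₅) → 0+6948+5·21·14 = 8418; k=2: (M₁..M₂)·(M₃..M₅) → 1890+4428+5·18·14 = 7578; k=3: (M₁..M₃)·(M₄..M₅) → 4320+2268+5·27·14 = 8478; k=4: (M₁..M₄)·(M₅..M₅) → 5130+0+5·6·14 = 5550.
Best split is after M₄, i.e. k = 4.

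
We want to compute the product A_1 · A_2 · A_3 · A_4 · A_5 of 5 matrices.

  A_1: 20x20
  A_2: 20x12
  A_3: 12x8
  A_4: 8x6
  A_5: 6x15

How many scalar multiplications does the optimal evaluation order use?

Adjacent pairs: A_1A_2 = 20·20·12 = 4800; A_2A_3 = 20·12·8 = 1920; A_3A_4 = 12·8·6 = 576; A_4A_5 = 8·6·15 = 720.
Length 3: A_1..A_3: k=1: 0+1920+20·20·8=5120; k=2: 4800+0+20·12·8=6720 → min 5120 | A_2..A_4: k=2: 0+576+20·12·6=2016; k=3: 1920+0+20·8·6=2880 → min 2016 | A_3..A_5: k=3: 0+720+12·8·15=2160; k=4: 576+0+12·6·15=1656 → min 1656.
Length 4: A_1..A_4: k=1: 0+2016+20·20·6=4416; k=2: 4800+576+20·12·6=6816; k=3: 5120+0+20·8·6=6080 → min 4416 | A_2..A_5: k=2: 0+1656+20·12·15=5256; k=3: 1920+720+20·8·15=5040; k=4: 2016+0+20·6·15=3816 → min 3816.
Length 5: A_1..A_5: k=1: 0+3816+20·20·15=9816; k=2: 4800+1656+20·12·15=10056; k=3: 5120+720+20·8·15=8240; k=4: 4416+0+20·6·15=6216 → min 6216.
Optimal order: ((A_1 · (A_2 · (A_3 · A_4))) · A_5) with cost 6216.

6216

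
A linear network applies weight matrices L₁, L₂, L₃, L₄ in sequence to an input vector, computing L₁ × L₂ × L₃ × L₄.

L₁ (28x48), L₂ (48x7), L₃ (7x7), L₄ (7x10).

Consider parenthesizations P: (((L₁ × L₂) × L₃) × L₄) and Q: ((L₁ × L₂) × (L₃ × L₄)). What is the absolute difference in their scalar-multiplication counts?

882

Order P = (((L₁ × L₂) × L₃) × L₄): (L₁ × L₂): 28×48 by 48×7 → 28×7, cost 28·48·7 = 9408; ((L₁ × L₂) × L₃): 28×7 by 7×7 → 28×7, cost 28·7·7 = 1372; cumulative 10780; (((L₁ × L₂) × L₃) × L₄): 28×7 by 7×10 → 28×10, cost 28·7·10 = 1960; cumulative 12740. Total 12740.
Order Q = ((L₁ × L₂) × (L₃ × L₄)): (L₁ × L₂): 28×48 by 48×7 → 28×7, cost 28·48·7 = 9408; (L₃ × L₄): 7×7 by 7×10 → 7×10, cost 7·7·10 = 490; ((L₁ × L₂) × (L₃ × L₄)): 28×7 by 7×10 → 28×10, cost 28·7·10 = 1960; cumulative 11858. Total 11858.
Difference: |12740 − 11858| = 882.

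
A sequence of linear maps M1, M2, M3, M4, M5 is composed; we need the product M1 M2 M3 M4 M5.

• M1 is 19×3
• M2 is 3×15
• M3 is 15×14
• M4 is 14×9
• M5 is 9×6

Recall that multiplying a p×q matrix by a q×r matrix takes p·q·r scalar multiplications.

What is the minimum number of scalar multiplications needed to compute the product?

1512

Adjacent pairs: M1M2 = 19·3·15 = 855; M2M3 = 3·15·14 = 630; M3M4 = 15·14·9 = 1890; M4M5 = 14·9·6 = 756.
Length 3: M1..M3: k=1: 0+630+19·3·14=1428; k=2: 855+0+19·15·14=4845 → min 1428 | M2..M4: k=2: 0+1890+3·15·9=2295; k=3: 630+0+3·14·9=1008 → min 1008 | M3..M5: k=3: 0+756+15·14·6=2016; k=4: 1890+0+15·9·6=2700 → min 2016.
Length 4: M1..M4: k=1: 0+1008+19·3·9=1521; k=2: 855+1890+19·15·9=5310; k=3: 1428+0+19·14·9=3822 → min 1521 | M2..M5: k=2: 0+2016+3·15·6=2286; k=3: 630+756+3·14·6=1638; k=4: 1008+0+3·9·6=1170 → min 1170.
Length 5: M1..M5: k=1: 0+1170+19·3·6=1512; k=2: 855+2016+19·15·6=4581; k=3: 1428+756+19·14·6=3780; k=4: 1521+0+19·9·6=2547 → min 1512.
Optimal order: (M1 (((M2 M3) M4) M5)) with cost 1512.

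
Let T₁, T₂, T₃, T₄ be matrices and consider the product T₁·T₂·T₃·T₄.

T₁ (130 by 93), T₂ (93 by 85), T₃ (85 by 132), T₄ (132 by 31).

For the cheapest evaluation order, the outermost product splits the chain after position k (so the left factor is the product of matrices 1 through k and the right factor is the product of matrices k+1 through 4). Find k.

1

Adjacent pairs: T₁T₂ = 130·93·85 = 1027650; T₂T₃ = 93·85·132 = 1043460; T₃T₄ = 85·132·31 = 347820.
Length 3: T₁..T₃: k=1: 0+1043460+130·93·132=2639340; k=2: 1027650+0+130·85·132=2486250 → min 2486250 | T₂..T₄: k=2: 0+347820+93·85·31=592875; k=3: 1043460+0+93·132·31=1424016 → min 592875.
Top-level splits: k=1: (T₁..T₁)·(T₂..T₄) → 0+592875+130·93·31 = 967665; k=2: (T₁..T₂)·(T₃..T₄) → 1027650+347820+130·85·31 = 1718020; k=3: (T₁..T₃)·(T₄..T₄) → 2486250+0+130·132·31 = 3018210.
Best split is after T₁, i.e. k = 1.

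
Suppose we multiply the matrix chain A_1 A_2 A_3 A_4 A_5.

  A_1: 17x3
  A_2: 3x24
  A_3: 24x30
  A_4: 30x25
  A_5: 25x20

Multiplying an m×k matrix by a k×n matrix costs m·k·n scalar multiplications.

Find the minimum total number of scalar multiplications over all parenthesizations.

Adjacent pairs: A_1A_2 = 17·3·24 = 1224; A_2A_3 = 3·24·30 = 2160; A_3A_4 = 24·30·25 = 18000; A_4A_5 = 30·25·20 = 15000.
Length 3: A_1..A_3: k=1: 0+2160+17·3·30=3690; k=2: 1224+0+17·24·30=13464 → min 3690 | A_2..A_4: k=2: 0+18000+3·24·25=19800; k=3: 2160+0+3·30·25=4410 → min 4410 | A_3..A_5: k=3: 0+15000+24·30·20=29400; k=4: 18000+0+24·25·20=30000 → min 29400.
Length 4: A_1..A_4: k=1: 0+4410+17·3·25=5685; k=2: 1224+18000+17·24·25=29424; k=3: 3690+0+17·30·25=16440 → min 5685 | A_2..A_5: k=2: 0+29400+3·24·20=30840; k=3: 2160+15000+3·30·20=18960; k=4: 4410+0+3·25·20=5910 → min 5910.
Length 5: A_1..A_5: k=1: 0+5910+17·3·20=6930; k=2: 1224+29400+17·24·20=38784; k=3: 3690+15000+17·30·20=28890; k=4: 5685+0+17·25·20=14185 → min 6930.
Optimal order: (A_1 (((A_2 A_3) A_4) A_5)) with cost 6930.

6930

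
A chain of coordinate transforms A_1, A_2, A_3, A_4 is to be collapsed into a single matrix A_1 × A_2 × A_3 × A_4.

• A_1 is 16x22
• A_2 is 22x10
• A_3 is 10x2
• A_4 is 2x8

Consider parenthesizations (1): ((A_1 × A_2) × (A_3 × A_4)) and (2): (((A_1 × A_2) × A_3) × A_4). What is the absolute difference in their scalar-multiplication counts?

864

Order (1) = ((A_1 × A_2) × (A_3 × A_4)): (A_1 × A_2): 16×22 by 22×10 → 16×10, cost 16·22·10 = 3520; (A_3 × A_4): 10×2 by 2×8 → 10×8, cost 10·2·8 = 160; ((A_1 × A_2) × (A_3 × A_4)): 16×10 by 10×8 → 16×8, cost 16·10·8 = 1280; cumulative 4960. Total 4960.
Order (2) = (((A_1 × A_2) × A_3) × A_4): (A_1 × A_2): 16×22 by 22×10 → 16×10, cost 16·22·10 = 3520; ((A_1 × A_2) × A_3): 16×10 by 10×2 → 16×2, cost 16·10·2 = 320; cumulative 3840; (((A_1 × A_2) × A_3) × A_4): 16×2 by 2×8 → 16×8, cost 16·2·8 = 256; cumulative 4096. Total 4096.
Difference: |4960 − 4096| = 864.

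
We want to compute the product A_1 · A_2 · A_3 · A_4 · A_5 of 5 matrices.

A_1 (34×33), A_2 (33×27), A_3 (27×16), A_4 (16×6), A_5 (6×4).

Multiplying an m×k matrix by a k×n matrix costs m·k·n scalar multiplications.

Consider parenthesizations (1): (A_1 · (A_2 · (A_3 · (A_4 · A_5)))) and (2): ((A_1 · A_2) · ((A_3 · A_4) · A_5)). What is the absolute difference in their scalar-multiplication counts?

Order (1) = (A_1 · (A_2 · (A_3 · (A_4 · A_5)))): (A_4 · A_5): 16×6 by 6×4 → 16×4, cost 16·6·4 = 384; (A_3 · (A_4 · A_5)): 27×16 by 16×4 → 27×4, cost 27·16·4 = 1728; cumulative 2112; (A_2 · (A_3 · (A_4 · A_5))): 33×27 by 27×4 → 33×4, cost 33·27·4 = 3564; cumulative 5676; (A_1 · (A_2 · (A_3 · (A_4 · A_5)))): 34×33 by 33×4 → 34×4, cost 34·33·4 = 4488; cumulative 10164. Total 10164.
Order (2) = ((A_1 · A_2) · ((A_3 · A_4) · A_5)): (A_1 · A_2): 34×33 by 33×27 → 34×27, cost 34·33·27 = 30294; (A_3 · A_4): 27×16 by 16×6 → 27×6, cost 27·16·6 = 2592; ((A_3 · A_4) · A_5): 27×6 by 6×4 → 27×4, cost 27·6·4 = 648; cumulative 3240; ((A_1 · A_2) · ((A_3 · A_4) · A_5)): 34×27 by 27×4 → 34×4, cost 34·27·4 = 3672; cumulative 37206. Total 37206.
Difference: |10164 − 37206| = 27042.

27042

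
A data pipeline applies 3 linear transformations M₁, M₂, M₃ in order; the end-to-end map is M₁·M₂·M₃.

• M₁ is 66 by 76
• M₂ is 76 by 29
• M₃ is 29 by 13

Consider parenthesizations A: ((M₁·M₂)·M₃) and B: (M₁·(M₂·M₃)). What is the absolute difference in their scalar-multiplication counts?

Order A = ((M₁·M₂)·M₃): (M₁·M₂): 66×76 by 76×29 → 66×29, cost 66·76·29 = 145464; ((M₁·M₂)·M₃): 66×29 by 29×13 → 66×13, cost 66·29·13 = 24882; cumulative 170346. Total 170346.
Order B = (M₁·(M₂·M₃)): (M₂·M₃): 76×29 by 29×13 → 76×13, cost 76·29·13 = 28652; (M₁·(M₂·M₃)): 66×76 by 76×13 → 66×13, cost 66·76·13 = 65208; cumulative 93860. Total 93860.
Difference: |170346 − 93860| = 76486.

76486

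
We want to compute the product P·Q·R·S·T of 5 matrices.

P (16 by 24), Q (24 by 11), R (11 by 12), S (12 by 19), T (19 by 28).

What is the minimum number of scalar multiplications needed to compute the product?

Adjacent pairs: PQ = 16·24·11 = 4224; QR = 24·11·12 = 3168; RS = 11·12·19 = 2508; ST = 12·19·28 = 6384.
Length 3: P..R: k=1: 0+3168+16·24·12=7776; k=2: 4224+0+16·11·12=6336 → min 6336 | Q..S: k=2: 0+2508+24·11·19=7524; k=3: 3168+0+24·12·19=8640 → min 7524 | R..T: k=3: 0+6384+11·12·28=10080; k=4: 2508+0+11·19·28=8360 → min 8360.
Length 4: P..S: k=1: 0+7524+16·24·19=14820; k=2: 4224+2508+16·11·19=10076; k=3: 6336+0+16·12·19=9984 → min 9984 | Q..T: k=2: 0+8360+24·11·28=15752; k=3: 3168+6384+24·12·28=17616; k=4: 7524+0+24·19·28=20292 → min 15752.
Length 5: P..T: k=1: 0+15752+16·24·28=26504; k=2: 4224+8360+16·11·28=17512; k=3: 6336+6384+16·12·28=18096; k=4: 9984+0+16·19·28=18496 → min 17512.
Optimal order: ((P·Q)·((R·S)·T)) with cost 17512.

17512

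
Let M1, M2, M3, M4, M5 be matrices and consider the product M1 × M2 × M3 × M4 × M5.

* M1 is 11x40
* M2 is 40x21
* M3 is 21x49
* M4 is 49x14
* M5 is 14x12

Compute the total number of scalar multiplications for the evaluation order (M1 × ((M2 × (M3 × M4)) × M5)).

(M3 × M4): 21×49 by 49×14 → 21×14, cost 21·49·14 = 14406
(M2 × (M3 × M4)): 40×21 by 21×14 → 40×14, cost 40·21·14 = 11760; cumulative 26166
((M2 × (M3 × M4)) × M5): 40×14 by 14×12 → 40×12, cost 40·14·12 = 6720; cumulative 32886
(M1 × ((M2 × (M3 × M4)) × M5)): 11×40 by 40×12 → 11×12, cost 11·40·12 = 5280; cumulative 38166
Total: 38166 scalar multiplications.

38166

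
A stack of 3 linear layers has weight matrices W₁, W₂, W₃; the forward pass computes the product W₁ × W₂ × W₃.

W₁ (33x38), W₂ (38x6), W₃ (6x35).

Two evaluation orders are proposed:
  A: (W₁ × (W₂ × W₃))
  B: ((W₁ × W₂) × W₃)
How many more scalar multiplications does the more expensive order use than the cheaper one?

37416

Order A = (W₁ × (W₂ × W₃)): (W₂ × W₃): 38×6 by 6×35 → 38×35, cost 38·6·35 = 7980; (W₁ × (W₂ × W₃)): 33×38 by 38×35 → 33×35, cost 33·38·35 = 43890; cumulative 51870. Total 51870.
Order B = ((W₁ × W₂) × W₃): (W₁ × W₂): 33×38 by 38×6 → 33×6, cost 33·38·6 = 7524; ((W₁ × W₂) × W₃): 33×6 by 6×35 → 33×35, cost 33·6·35 = 6930; cumulative 14454. Total 14454.
Difference: |51870 − 14454| = 37416.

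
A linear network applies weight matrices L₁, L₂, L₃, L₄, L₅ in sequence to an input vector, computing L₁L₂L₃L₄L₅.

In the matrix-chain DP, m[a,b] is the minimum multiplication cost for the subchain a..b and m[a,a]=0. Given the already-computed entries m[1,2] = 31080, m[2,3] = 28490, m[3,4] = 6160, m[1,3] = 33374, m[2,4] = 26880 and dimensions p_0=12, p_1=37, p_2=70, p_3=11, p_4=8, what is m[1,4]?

m[1,4] = min over k∈[1,3] of m[1,k]+m[k+1,4]+p_{0}·p_k·p_{4}.
k=1: 0 + 26880 + 12·37·8 = 30432; k=2: 31080 + 6160 + 12·70·8 = 43960; k=3: 33374 + 0 + 12·11·8 = 34430.
Minimum: 30432 at k=1.

30432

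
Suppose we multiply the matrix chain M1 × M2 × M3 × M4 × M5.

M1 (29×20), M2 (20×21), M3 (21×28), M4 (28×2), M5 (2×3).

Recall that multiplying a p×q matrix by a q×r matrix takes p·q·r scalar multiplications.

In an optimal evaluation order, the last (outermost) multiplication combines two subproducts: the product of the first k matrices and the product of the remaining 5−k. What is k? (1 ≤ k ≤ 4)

4

Adjacent pairs: M1M2 = 29·20·21 = 12180; M2M3 = 20·21·28 = 11760; M3M4 = 21·28·2 = 1176; M4M5 = 28·2·3 = 168.
Length 3: M1..M3: k=1: 0+11760+29·20·28=28000; k=2: 12180+0+29·21·28=29232 → min 28000 | M2..M4: k=2: 0+1176+20·21·2=2016; k=3: 11760+0+20·28·2=12880 → min 2016 | M3..M5: k=3: 0+168+21·28·3=1932; k=4: 1176+0+21·2·3=1302 → min 1302.
Length 4: M1..M4: k=1: 0+2016+29·20·2=3176; k=2: 12180+1176+29·21·2=14574; k=3: 28000+0+29·28·2=29624 → min 3176 | M2..M5: k=2: 0+1302+20·21·3=2562; k=3: 11760+168+20·28·3=13608; k=4: 2016+0+20·2·3=2136 → min 2136.
Top-level splits: k=1: (M1..M1)·(M2..M5) → 0+2136+29·20·3 = 3876; k=2: (M1..M2)·(M3..M5) → 12180+1302+29·21·3 = 15309; k=3: (M1..M3)·(M4..M5) → 28000+168+29·28·3 = 30604; k=4: (M1..M4)·(M5..M5) → 3176+0+29·2·3 = 3350.
Best split is after M4, i.e. k = 4.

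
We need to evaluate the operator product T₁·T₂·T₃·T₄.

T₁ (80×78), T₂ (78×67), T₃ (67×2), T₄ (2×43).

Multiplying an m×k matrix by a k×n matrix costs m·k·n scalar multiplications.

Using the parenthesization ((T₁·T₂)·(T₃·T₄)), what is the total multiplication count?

(T₁·T₂): 80×78 by 78×67 → 80×67, cost 80·78·67 = 418080
(T₃·T₄): 67×2 by 2×43 → 67×43, cost 67·2·43 = 5762
((T₁·T₂)·(T₃·T₄)): 80×67 by 67×43 → 80×43, cost 80·67·43 = 230480; cumulative 654322
Total: 654322 scalar multiplications.

654322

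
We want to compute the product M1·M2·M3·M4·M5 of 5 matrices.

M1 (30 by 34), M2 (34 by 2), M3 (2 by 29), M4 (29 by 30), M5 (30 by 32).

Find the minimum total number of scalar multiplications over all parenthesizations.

7620

Adjacent pairs: M1M2 = 30·34·2 = 2040; M2M3 = 34·2·29 = 1972; M3M4 = 2·29·30 = 1740; M4M5 = 29·30·32 = 27840.
Length 3: M1..M3: k=1: 0+1972+30·34·29=31552; k=2: 2040+0+30·2·29=3780 → min 3780 | M2..M4: k=2: 0+1740+34·2·30=3780; k=3: 1972+0+34·29·30=31552 → min 3780 | M3..M5: k=3: 0+27840+2·29·32=29696; k=4: 1740+0+2·30·32=3660 → min 3660.
Length 4: M1..M4: k=1: 0+3780+30·34·30=34380; k=2: 2040+1740+30·2·30=5580; k=3: 3780+0+30·29·30=29880 → min 5580 | M2..M5: k=2: 0+3660+34·2·32=5836; k=3: 1972+27840+34·29·32=61364; k=4: 3780+0+34·30·32=36420 → min 5836.
Length 5: M1..M5: k=1: 0+5836+30·34·32=38476; k=2: 2040+3660+30·2·32=7620; k=3: 3780+27840+30·29·32=59460; k=4: 5580+0+30·30·32=34380 → min 7620.
Optimal order: ((M1·M2)·((M3·M4)·M5)) with cost 7620.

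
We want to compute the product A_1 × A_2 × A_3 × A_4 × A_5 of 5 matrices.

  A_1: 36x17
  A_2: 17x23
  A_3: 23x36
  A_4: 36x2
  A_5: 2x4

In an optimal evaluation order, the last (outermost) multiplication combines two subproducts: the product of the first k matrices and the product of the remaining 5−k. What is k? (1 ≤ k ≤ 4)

Adjacent pairs: A_1A_2 = 36·17·23 = 14076; A_2A_3 = 17·23·36 = 14076; A_3A_4 = 23·36·2 = 1656; A_4A_5 = 36·2·4 = 288.
Length 3: A_1..A_3: k=1: 0+14076+36·17·36=36108; k=2: 14076+0+36·23·36=43884 → min 36108 | A_2..A_4: k=2: 0+1656+17·23·2=2438; k=3: 14076+0+17·36·2=15300 → min 2438 | A_3..A_5: k=3: 0+288+23·36·4=3600; k=4: 1656+0+23·2·4=1840 → min 1840.
Length 4: A_1..A_4: k=1: 0+2438+36·17·2=3662; k=2: 14076+1656+36·23·2=17388; k=3: 36108+0+36·36·2=38700 → min 3662 | A_2..A_5: k=2: 0+1840+17·23·4=3404; k=3: 14076+288+17·36·4=16812; k=4: 2438+0+17·2·4=2574 → min 2574.
Top-level splits: k=1: (A_1..A_1)·(A_2..A_5) → 0+2574+36·17·4 = 5022; k=2: (A_1..A_2)·(A_3..A_5) → 14076+1840+36·23·4 = 19228; k=3: (A_1..A_3)·(A_4..A_5) → 36108+288+36·36·4 = 41580; k=4: (A_1..A_4)·(A_5..A_5) → 3662+0+36·2·4 = 3950.
Best split is after A_4, i.e. k = 4.

4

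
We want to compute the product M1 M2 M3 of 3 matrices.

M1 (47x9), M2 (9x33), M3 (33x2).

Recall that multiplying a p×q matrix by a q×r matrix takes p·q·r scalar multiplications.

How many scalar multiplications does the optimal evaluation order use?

Order (M1 (M2 M3)): (M2 M3): 9×33 by 33×2 → 9×2, cost 9·33·2 = 594; (M1 (M2 M3)): 47×9 by 9×2 → 47×2, cost 47·9·2 = 846; cumulative 1440. Total 1440.
Order ((M1 M2) M3): (M1 M2): 47×9 by 9×33 → 47×33, cost 47·9·33 = 13959; ((M1 M2) M3): 47×33 by 33×2 → 47×2, cost 47·33·2 = 3102; cumulative 17061. Total 17061.
Minimum: 1440.

1440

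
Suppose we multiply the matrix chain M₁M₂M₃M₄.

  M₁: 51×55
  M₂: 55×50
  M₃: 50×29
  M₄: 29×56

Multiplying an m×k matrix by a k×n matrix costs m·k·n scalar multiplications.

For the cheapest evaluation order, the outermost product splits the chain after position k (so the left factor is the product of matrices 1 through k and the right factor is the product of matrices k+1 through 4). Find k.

Adjacent pairs: M₁M₂ = 51·55·50 = 140250; M₂M₃ = 55·50·29 = 79750; M₃M₄ = 50·29·56 = 81200.
Length 3: M₁..M₃: k=1: 0+79750+51·55·29=161095; k=2: 140250+0+51·50·29=214200 → min 161095 | M₂..M₄: k=2: 0+81200+55·50·56=235200; k=3: 79750+0+55·29·56=169070 → min 169070.
Top-level splits: k=1: (M₁..M₁)·(M₂..M₄) → 0+169070+51·55·56 = 326150; k=2: (M₁..M₂)·(M₃..M₄) → 140250+81200+51·50·56 = 364250; k=3: (M₁..M₃)·(M₄..M₄) → 161095+0+51·29·56 = 243919.
Best split is after M₃, i.e. k = 3.

3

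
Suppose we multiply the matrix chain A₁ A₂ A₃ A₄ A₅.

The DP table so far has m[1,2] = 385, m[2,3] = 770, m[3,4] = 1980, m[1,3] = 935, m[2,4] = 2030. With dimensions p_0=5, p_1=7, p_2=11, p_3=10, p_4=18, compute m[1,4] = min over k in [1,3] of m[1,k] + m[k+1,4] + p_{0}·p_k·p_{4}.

1835

m[1,4] = min over k∈[1,3] of m[1,k]+m[k+1,4]+p_{0}·p_k·p_{4}.
k=1: 0 + 2030 + 5·7·18 = 2660; k=2: 385 + 1980 + 5·11·18 = 3355; k=3: 935 + 0 + 5·10·18 = 1835.
Minimum: 1835 at k=3.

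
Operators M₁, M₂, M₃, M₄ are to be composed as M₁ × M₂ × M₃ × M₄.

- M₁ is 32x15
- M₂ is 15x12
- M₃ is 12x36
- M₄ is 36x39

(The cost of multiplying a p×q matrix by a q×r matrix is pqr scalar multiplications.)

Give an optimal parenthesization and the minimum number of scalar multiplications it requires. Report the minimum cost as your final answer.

37584

Adjacent pairs: M₁M₂ = 32·15·12 = 5760; M₂M₃ = 15·12·36 = 6480; M₃M₄ = 12·36·39 = 16848.
Length 3: M₁..M₃: k=1: 0+6480+32·15·36=23760; k=2: 5760+0+32·12·36=19584 → min 19584 | M₂..M₄: k=2: 0+16848+15·12·39=23868; k=3: 6480+0+15·36·39=27540 → min 23868.
Length 4: M₁..M₄: k=1: 0+23868+32·15·39=42588; k=2: 5760+16848+32·12·39=37584; k=3: 19584+0+32·36·39=64512 → min 37584.
Optimal parenthesization: ((M₁ × M₂) × (M₃ × M₄)) with cost 37584.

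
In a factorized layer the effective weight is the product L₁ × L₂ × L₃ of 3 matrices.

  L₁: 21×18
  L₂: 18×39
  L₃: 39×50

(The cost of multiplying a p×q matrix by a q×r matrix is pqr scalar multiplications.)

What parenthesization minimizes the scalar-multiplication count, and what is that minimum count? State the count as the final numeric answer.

54000

(L₁ × (L₂ × L₃)): cost 54000.
((L₁ × L₂) × L₃): cost 55692.
Optimal: (L₁ × (L₂ × L₃)) with cost 54000.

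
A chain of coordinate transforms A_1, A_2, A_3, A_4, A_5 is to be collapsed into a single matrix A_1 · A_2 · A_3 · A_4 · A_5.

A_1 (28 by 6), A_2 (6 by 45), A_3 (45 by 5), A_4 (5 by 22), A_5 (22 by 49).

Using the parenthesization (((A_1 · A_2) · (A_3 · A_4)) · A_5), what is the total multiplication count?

(A_1 · A_2): 28×6 by 6×45 → 28×45, cost 28·6·45 = 7560
(A_3 · A_4): 45×5 by 5×22 → 45×22, cost 45·5·22 = 4950
((A_1 · A_2) · (A_3 · A_4)): 28×45 by 45×22 → 28×22, cost 28·45·22 = 27720; cumulative 40230
(((A_1 · A_2) · (A_3 · A_4)) · A_5): 28×22 by 22×49 → 28×49, cost 28·22·49 = 30184; cumulative 70414
Total: 70414 scalar multiplications.

70414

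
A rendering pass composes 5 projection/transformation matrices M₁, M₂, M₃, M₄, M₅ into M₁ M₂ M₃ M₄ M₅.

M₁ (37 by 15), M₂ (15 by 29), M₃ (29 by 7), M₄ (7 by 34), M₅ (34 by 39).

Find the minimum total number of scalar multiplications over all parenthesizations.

Adjacent pairs: M₁M₂ = 37·15·29 = 16095; M₂M₃ = 15·29·7 = 3045; M₃M₄ = 29·7·34 = 6902; M₄M₅ = 7·34·39 = 9282.
Length 3: M₁..M₃: k=1: 0+3045+37·15·7=6930; k=2: 16095+0+37·29·7=23606 → min 6930 | M₂..M₄: k=2: 0+6902+15·29·34=21692; k=3: 3045+0+15·7·34=6615 → min 6615 | M₃..M₅: k=3: 0+9282+29·7·39=17199; k=4: 6902+0+29·34·39=45356 → min 17199.
Length 4: M₁..M₄: k=1: 0+6615+37·15·34=25485; k=2: 16095+6902+37·29·34=59479; k=3: 6930+0+37·7·34=15736 → min 15736 | M₂..M₅: k=2: 0+17199+15·29·39=34164; k=3: 3045+9282+15·7·39=16422; k=4: 6615+0+15·34·39=26505 → min 16422.
Length 5: M₁..M₅: k=1: 0+16422+37·15·39=38067; k=2: 16095+17199+37·29·39=75141; k=3: 6930+9282+37·7·39=26313; k=4: 15736+0+37·34·39=64798 → min 26313.
Optimal order: ((M₁ (M₂ M₃)) (M₄ M₅)) with cost 26313.

26313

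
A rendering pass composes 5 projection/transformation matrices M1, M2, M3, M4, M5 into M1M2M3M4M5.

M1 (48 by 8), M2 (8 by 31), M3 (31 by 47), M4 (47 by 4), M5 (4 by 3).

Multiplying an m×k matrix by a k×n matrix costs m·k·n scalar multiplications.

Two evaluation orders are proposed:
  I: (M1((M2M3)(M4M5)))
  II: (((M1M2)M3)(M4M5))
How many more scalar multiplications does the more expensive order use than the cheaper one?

74672

Order I = (M1((M2M3)(M4M5))): (M2M3): 8×31 by 31×47 → 8×47, cost 8·31·47 = 11656; (M4M5): 47×4 by 4×3 → 47×3, cost 47·4·3 = 564; ((M2M3)(M4M5)): 8×47 by 47×3 → 8×3, cost 8·47·3 = 1128; cumulative 13348; (M1((M2M3)(M4M5))): 48×8 by 8×3 → 48×3, cost 48·8·3 = 1152; cumulative 14500. Total 14500.
Order II = (((M1M2)M3)(M4M5)): (M1M2): 48×8 by 8×31 → 48×31, cost 48·8·31 = 11904; ((M1M2)M3): 48×31 by 31×47 → 48×47, cost 48·31·47 = 69936; cumulative 81840; (M4M5): 47×4 by 4×3 → 47×3, cost 47·4·3 = 564; (((M1M2)M3)(M4M5)): 48×47 by 47×3 → 48×3, cost 48·47·3 = 6768; cumulative 89172. Total 89172.
Difference: |14500 − 89172| = 74672.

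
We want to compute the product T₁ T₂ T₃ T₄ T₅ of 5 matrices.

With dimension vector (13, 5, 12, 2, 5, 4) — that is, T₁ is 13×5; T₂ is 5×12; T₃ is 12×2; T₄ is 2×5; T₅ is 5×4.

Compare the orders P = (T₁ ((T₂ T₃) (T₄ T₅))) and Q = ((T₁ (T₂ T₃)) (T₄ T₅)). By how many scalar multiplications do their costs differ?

Order P = (T₁ ((T₂ T₃) (T₄ T₅))): (T₂ T₃): 5×12 by 12×2 → 5×2, cost 5·12·2 = 120; (T₄ T₅): 2×5 by 5×4 → 2×4, cost 2·5·4 = 40; ((T₂ T₃) (T₄ T₅)): 5×2 by 2×4 → 5×4, cost 5·2·4 = 40; cumulative 200; (T₁ ((T₂ T₃) (T₄ T₅))): 13×5 by 5×4 → 13×4, cost 13·5·4 = 260; cumulative 460. Total 460.
Order Q = ((T₁ (T₂ T₃)) (T₄ T₅)): (T₂ T₃): 5×12 by 12×2 → 5×2, cost 5·12·2 = 120; (T₁ (T₂ T₃)): 13×5 by 5×2 → 13×2, cost 13·5·2 = 130; cumulative 250; (T₄ T₅): 2×5 by 5×4 → 2×4, cost 2·5·4 = 40; ((T₁ (T₂ T₃)) (T₄ T₅)): 13×2 by 2×4 → 13×4, cost 13·2·4 = 104; cumulative 394. Total 394.
Difference: |460 − 394| = 66.

66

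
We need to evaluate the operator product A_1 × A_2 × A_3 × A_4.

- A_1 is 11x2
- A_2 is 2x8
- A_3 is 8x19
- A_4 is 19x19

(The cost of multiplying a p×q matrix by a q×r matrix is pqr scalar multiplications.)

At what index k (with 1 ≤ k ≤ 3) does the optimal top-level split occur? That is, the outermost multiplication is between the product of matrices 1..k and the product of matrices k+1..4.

1

Adjacent pairs: A_1A_2 = 11·2·8 = 176; A_2A_3 = 2·8·19 = 304; A_3A_4 = 8·19·19 = 2888.
Length 3: A_1..A_3: k=1: 0+304+11·2·19=722; k=2: 176+0+11·8·19=1848 → min 722 | A_2..A_4: k=2: 0+2888+2·8·19=3192; k=3: 304+0+2·19·19=1026 → min 1026.
Top-level splits: k=1: (A_1..A_1)·(A_2..A_4) → 0+1026+11·2·19 = 1444; k=2: (A_1..A_2)·(A_3..A_4) → 176+2888+11·8·19 = 4736; k=3: (A_1..A_3)·(A_4..A_4) → 722+0+11·19·19 = 4693.
Best split is after A_1, i.e. k = 1.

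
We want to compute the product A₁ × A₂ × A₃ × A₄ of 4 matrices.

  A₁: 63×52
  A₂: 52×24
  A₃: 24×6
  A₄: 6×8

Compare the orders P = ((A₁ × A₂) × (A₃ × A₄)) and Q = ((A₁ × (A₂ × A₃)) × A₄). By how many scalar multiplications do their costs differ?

Order P = ((A₁ × A₂) × (A₃ × A₄)): (A₁ × A₂): 63×52 by 52×24 → 63×24, cost 63·52·24 = 78624; (A₃ × A₄): 24×6 by 6×8 → 24×8, cost 24·6·8 = 1152; ((A₁ × A₂) × (A₃ × A₄)): 63×24 by 24×8 → 63×8, cost 63·24·8 = 12096; cumulative 91872. Total 91872.
Order Q = ((A₁ × (A₂ × A₃)) × A₄): (A₂ × A₃): 52×24 by 24×6 → 52×6, cost 52·24·6 = 7488; (A₁ × (A₂ × A₃)): 63×52 by 52×6 → 63×6, cost 63·52·6 = 19656; cumulative 27144; ((A₁ × (A₂ × A₃)) × A₄): 63×6 by 6×8 → 63×8, cost 63·6·8 = 3024; cumulative 30168. Total 30168.
Difference: |91872 − 30168| = 61704.

61704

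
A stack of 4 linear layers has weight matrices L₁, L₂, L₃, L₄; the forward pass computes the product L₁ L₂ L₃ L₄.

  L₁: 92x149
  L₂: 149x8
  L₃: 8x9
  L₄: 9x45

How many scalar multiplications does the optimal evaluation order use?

146024

Adjacent pairs: L₁L₂ = 92·149·8 = 109664; L₂L₃ = 149·8·9 = 10728; L₃L₄ = 8·9·45 = 3240.
Length 3: L₁..L₃: k=1: 0+10728+92·149·9=134100; k=2: 109664+0+92·8·9=116288 → min 116288 | L₂..L₄: k=2: 0+3240+149·8·45=56880; k=3: 10728+0+149·9·45=71073 → min 56880.
Length 4: L₁..L₄: k=1: 0+56880+92·149·45=673740; k=2: 109664+3240+92·8·45=146024; k=3: 116288+0+92·9·45=153548 → min 146024.
Optimal order: ((L₁ L₂) (L₃ L₄)) with cost 146024.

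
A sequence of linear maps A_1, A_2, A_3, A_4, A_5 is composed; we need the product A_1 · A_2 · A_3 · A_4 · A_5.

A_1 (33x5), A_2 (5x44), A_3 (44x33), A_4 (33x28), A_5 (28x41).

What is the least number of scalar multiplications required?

24385

Adjacent pairs: A_1A_2 = 33·5·44 = 7260; A_2A_3 = 5·44·33 = 7260; A_3A_4 = 44·33·28 = 40656; A_4A_5 = 33·28·41 = 37884.
Length 3: A_1..A_3: k=1: 0+7260+33·5·33=12705; k=2: 7260+0+33·44·33=55176 → min 12705 | A_2..A_4: k=2: 0+40656+5·44·28=46816; k=3: 7260+0+5·33·28=11880 → min 11880 | A_3..A_5: k=3: 0+37884+44·33·41=97416; k=4: 40656+0+44·28·41=91168 → min 91168.
Length 4: A_1..A_4: k=1: 0+11880+33·5·28=16500; k=2: 7260+40656+33·44·28=88572; k=3: 12705+0+33·33·28=43197 → min 16500 | A_2..A_5: k=2: 0+91168+5·44·41=100188; k=3: 7260+37884+5·33·41=51909; k=4: 11880+0+5·28·41=17620 → min 17620.
Length 5: A_1..A_5: k=1: 0+17620+33·5·41=24385; k=2: 7260+91168+33·44·41=157960; k=3: 12705+37884+33·33·41=95238; k=4: 16500+0+33·28·41=54384 → min 24385.
Optimal order: (A_1 · (((A_2 · A_3) · A_4) · A_5)) with cost 24385.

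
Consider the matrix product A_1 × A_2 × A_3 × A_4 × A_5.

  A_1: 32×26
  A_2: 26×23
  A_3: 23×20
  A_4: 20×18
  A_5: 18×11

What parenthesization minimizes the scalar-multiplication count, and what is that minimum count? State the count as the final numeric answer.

24750

Adjacent pairs: A_1A_2 = 32·26·23 = 19136; A_2A_3 = 26·23·20 = 11960; A_3A_4 = 23·20·18 = 8280; A_4A_5 = 20·18·11 = 3960.
Length 3: A_1..A_3: k=1: 0+11960+32·26·20=28600; k=2: 19136+0+32·23·20=33856 → min 28600 | A_2..A_4: k=2: 0+8280+26·23·18=19044; k=3: 11960+0+26·20·18=21320 → min 19044 | A_3..A_5: k=3: 0+3960+23·20·11=9020; k=4: 8280+0+23·18·11=12834 → min 9020.
Length 4: A_1..A_4: k=1: 0+19044+32·26·18=34020; k=2: 19136+8280+32·23·18=40664; k=3: 28600+0+32·20·18=40120 → min 34020 | A_2..A_5: k=2: 0+9020+26·23·11=15598; k=3: 11960+3960+26·20·11=21640; k=4: 19044+0+26·18·11=24192 → min 15598.
Length 5: A_1..A_5: k=1: 0+15598+32·26·11=24750; k=2: 19136+9020+32·23·11=36252; k=3: 28600+3960+32·20·11=39600; k=4: 34020+0+32·18·11=40356 → min 24750.
Optimal parenthesization: (A_1 × (A_2 × (A_3 × (A_4 × A_5)))) with cost 24750.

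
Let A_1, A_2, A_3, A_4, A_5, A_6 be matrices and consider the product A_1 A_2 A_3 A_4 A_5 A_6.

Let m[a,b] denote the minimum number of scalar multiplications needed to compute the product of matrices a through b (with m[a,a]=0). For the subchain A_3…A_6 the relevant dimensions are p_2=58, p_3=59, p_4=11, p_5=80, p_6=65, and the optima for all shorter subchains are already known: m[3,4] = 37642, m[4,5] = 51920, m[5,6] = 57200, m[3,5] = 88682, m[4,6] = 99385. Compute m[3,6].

136312

m[3,6] = min over k∈[3,5] of m[3,k]+m[k+1,6]+p_{2}·p_k·p_{6}.
k=3: 0 + 99385 + 58·59·65 = 321815; k=4: 37642 + 57200 + 58·11·65 = 136312; k=5: 88682 + 0 + 58·80·65 = 390282.
Minimum: 136312 at k=4.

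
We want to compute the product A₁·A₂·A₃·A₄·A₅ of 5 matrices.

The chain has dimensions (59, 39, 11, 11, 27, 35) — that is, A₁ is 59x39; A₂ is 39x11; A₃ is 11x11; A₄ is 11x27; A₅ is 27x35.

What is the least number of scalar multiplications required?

Adjacent pairs: A₁A₂ = 59·39·11 = 25311; A₂A₃ = 39·11·11 = 4719; A₃A₄ = 11·11·27 = 3267; A₄A₅ = 11·27·35 = 10395.
Length 3: A₁..A₃: k=1: 0+4719+59·39·11=30030; k=2: 25311+0+59·11·11=32450 → min 30030 | A₂..A₄: k=2: 0+3267+39·11·27=14850; k=3: 4719+0+39·11·27=16302 → min 14850 | A₃..A₅: k=3: 0+10395+11·11·35=14630; k=4: 3267+0+11·27·35=13662 → min 13662.
Length 4: A₁..A₄: k=1: 0+14850+59·39·27=76977; k=2: 25311+3267+59·11·27=46101; k=3: 30030+0+59·11·27=47553 → min 46101 | A₂..A₅: k=2: 0+13662+39·11·35=28677; k=3: 4719+10395+39·11·35=30129; k=4: 14850+0+39·27·35=51705 → min 28677.
Length 5: A₁..A₅: k=1: 0+28677+59·39·35=109212; k=2: 25311+13662+59·11·35=61688; k=3: 30030+10395+59·11·35=63140; k=4: 46101+0+59·27·35=101856 → min 61688.
Optimal order: ((A₁·A₂)·((A₃·A₄)·A₅)) with cost 61688.

61688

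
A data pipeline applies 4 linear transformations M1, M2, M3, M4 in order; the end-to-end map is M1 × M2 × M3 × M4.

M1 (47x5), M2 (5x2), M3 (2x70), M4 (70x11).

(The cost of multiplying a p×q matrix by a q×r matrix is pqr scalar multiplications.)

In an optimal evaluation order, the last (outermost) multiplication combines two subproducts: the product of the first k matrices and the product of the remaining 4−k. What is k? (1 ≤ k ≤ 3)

2

Adjacent pairs: M1M2 = 47·5·2 = 470; M2M3 = 5·2·70 = 700; M3M4 = 2·70·11 = 1540.
Length 3: M1..M3: k=1: 0+700+47·5·70=17150; k=2: 470+0+47·2·70=7050 → min 7050 | M2..M4: k=2: 0+1540+5·2·11=1650; k=3: 700+0+5·70·11=4550 → min 1650.
Top-level splits: k=1: (M1..M1)·(M2..M4) → 0+1650+47·5·11 = 4235; k=2: (M1..M2)·(M3..M4) → 470+1540+47·2·11 = 3044; k=3: (M1..M3)·(M4..M4) → 7050+0+47·70·11 = 43240.
Best split is after M2, i.e. k = 2.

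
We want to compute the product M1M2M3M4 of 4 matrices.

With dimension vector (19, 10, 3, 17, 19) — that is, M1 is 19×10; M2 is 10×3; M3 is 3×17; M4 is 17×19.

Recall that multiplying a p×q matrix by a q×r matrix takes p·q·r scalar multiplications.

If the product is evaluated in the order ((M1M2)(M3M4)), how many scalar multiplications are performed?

(M1M2): 19×10 by 10×3 → 19×3, cost 19·10·3 = 570
(M3M4): 3×17 by 17×19 → 3×19, cost 3·17·19 = 969
((M1M2)(M3M4)): 19×3 by 3×19 → 19×19, cost 19·3·19 = 1083; cumulative 2622
Total: 2622 scalar multiplications.

2622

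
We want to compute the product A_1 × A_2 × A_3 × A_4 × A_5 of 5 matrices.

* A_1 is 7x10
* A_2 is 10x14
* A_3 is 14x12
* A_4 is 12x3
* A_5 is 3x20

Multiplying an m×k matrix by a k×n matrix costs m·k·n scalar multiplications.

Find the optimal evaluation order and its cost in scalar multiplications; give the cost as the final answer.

Adjacent pairs: A_1A_2 = 7·10·14 = 980; A_2A_3 = 10·14·12 = 1680; A_3A_4 = 14·12·3 = 504; A_4A_5 = 12·3·20 = 720.
Length 3: A_1..A_3: k=1: 0+1680+7·10·12=2520; k=2: 980+0+7·14·12=2156 → min 2156 | A_2..A_4: k=2: 0+504+10·14·3=924; k=3: 1680+0+10·12·3=2040 → min 924 | A_3..A_5: k=3: 0+720+14·12·20=4080; k=4: 504+0+14·3·20=1344 → min 1344.
Length 4: A_1..A_4: k=1: 0+924+7·10·3=1134; k=2: 980+504+7·14·3=1778; k=3: 2156+0+7·12·3=2408 → min 1134 | A_2..A_5: k=2: 0+1344+10·14·20=4144; k=3: 1680+720+10·12·20=4800; k=4: 924+0+10·3·20=1524 → min 1524.
Length 5: A_1..A_5: k=1: 0+1524+7·10·20=2924; k=2: 980+1344+7·14·20=4284; k=3: 2156+720+7·12·20=4556; k=4: 1134+0+7·3·20=1554 → min 1554.
Optimal parenthesization: ((A_1 × (A_2 × (A_3 × A_4))) × A_5) with cost 1554.

1554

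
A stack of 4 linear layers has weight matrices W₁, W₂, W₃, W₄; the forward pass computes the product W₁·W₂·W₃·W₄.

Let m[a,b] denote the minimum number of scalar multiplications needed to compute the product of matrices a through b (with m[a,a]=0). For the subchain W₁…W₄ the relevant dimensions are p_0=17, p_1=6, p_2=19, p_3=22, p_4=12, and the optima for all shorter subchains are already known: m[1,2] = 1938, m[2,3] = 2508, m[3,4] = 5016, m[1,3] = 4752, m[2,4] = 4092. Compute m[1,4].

5316

m[1,4] = min over k∈[1,3] of m[1,k]+m[k+1,4]+p_{0}·p_k·p_{4}.
k=1: 0 + 4092 + 17·6·12 = 5316; k=2: 1938 + 5016 + 17·19·12 = 10830; k=3: 4752 + 0 + 17·22·12 = 9240.
Minimum: 5316 at k=1.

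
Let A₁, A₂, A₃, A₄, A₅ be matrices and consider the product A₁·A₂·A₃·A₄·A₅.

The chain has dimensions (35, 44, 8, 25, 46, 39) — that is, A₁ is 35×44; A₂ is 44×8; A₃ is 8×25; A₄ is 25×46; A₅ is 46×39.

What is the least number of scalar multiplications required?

46792

Adjacent pairs: A₁A₂ = 35·44·8 = 12320; A₂A₃ = 44·8·25 = 8800; A₃A₄ = 8·25·46 = 9200; A₄A₅ = 25·46·39 = 44850.
Length 3: A₁..A₃: k=1: 0+8800+35·44·25=47300; k=2: 12320+0+35·8·25=19320 → min 19320 | A₂..A₄: k=2: 0+9200+44·8·46=25392; k=3: 8800+0+44·25·46=59400 → min 25392 | A₃..A₅: k=3: 0+44850+8·25·39=52650; k=4: 9200+0+8·46·39=23552 → min 23552.
Length 4: A₁..A₄: k=1: 0+25392+35·44·46=96232; k=2: 12320+9200+35·8·46=34400; k=3: 19320+0+35·25·46=59570 → min 34400 | A₂..A₅: k=2: 0+23552+44·8·39=37280; k=3: 8800+44850+44·25·39=96550; k=4: 25392+0+44·46·39=104328 → min 37280.
Length 5: A₁..A₅: k=1: 0+37280+35·44·39=97340; k=2: 12320+23552+35·8·39=46792; k=3: 19320+44850+35·25·39=98295; k=4: 34400+0+35·46·39=97190 → min 46792.
Optimal order: ((A₁·A₂)·((A₃·A₄)·A₅)) with cost 46792.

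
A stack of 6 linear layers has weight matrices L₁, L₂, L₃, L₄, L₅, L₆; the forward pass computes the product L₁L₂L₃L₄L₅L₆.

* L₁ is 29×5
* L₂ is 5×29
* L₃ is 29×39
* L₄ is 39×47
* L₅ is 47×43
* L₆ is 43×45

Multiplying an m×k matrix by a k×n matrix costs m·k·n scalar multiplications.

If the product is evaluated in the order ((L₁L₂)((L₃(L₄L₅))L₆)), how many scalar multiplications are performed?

(L₁L₂): 29×5 by 5×29 → 29×29, cost 29·5·29 = 4205
(L₄L₅): 39×47 by 47×43 → 39×43, cost 39·47·43 = 78819
(L₃(L₄L₅)): 29×39 by 39×43 → 29×43, cost 29·39·43 = 48633; cumulative 127452
((L₃(L₄L₅))L₆): 29×43 by 43×45 → 29×45, cost 29·43·45 = 56115; cumulative 183567
((L₁L₂)((L₃(L₄L₅))L₆)): 29×29 by 29×45 → 29×45, cost 29·29·45 = 37845; cumulative 225617
Total: 225617 scalar multiplications.

225617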